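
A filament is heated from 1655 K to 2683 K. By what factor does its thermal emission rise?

ratio ≈ 6.91

P ∝ T⁴, so the ratio is (2683/1655)⁴ = (1.621)⁴ = 6.91.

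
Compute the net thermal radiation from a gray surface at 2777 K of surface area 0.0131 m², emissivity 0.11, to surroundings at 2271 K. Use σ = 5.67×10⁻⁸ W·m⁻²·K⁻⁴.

Q = εσA(T⁴ − T_s⁴). T⁴ − T_s⁴ = (2777)⁴ − (2271)⁴ = 5.95×10^13 − 2.66×10^13 = 3.29×10^13 K⁴.
Q = 0.11 × 5.67×10⁻⁸ × 0.0131 × 3.29×10^13 = 2690 W.

Q ≈ 2690 W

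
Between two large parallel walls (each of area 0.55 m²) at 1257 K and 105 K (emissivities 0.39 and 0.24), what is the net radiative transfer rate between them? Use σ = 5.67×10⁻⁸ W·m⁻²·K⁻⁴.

For two large parallel gray plates, q = σ(T₁⁴ − T₂⁴) / (1/ε₁ + 1/ε₂ − 1).
1/ε₁ + 1/ε₂ − 1 = 1/0.39 + 1/0.24 − 1 = 5.731.
T₁⁴ − T₂⁴ = 2.50×10^12 − 1.22×10^8 = 2.50×10^12 K⁴.
q = 5.67×10⁻⁸ × 2.50×10^12 / 5.731 = 24700 W/m².
Q = q·A = 24700 × 0.55 = 13600 W.

Q ≈ 13600 W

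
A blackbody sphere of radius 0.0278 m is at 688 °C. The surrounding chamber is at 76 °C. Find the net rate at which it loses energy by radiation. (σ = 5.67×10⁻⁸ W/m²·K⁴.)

Q ≈ 461 W

A = 4πr² = 4π × (0.0278)² = 9.71×10^-3 m².
Convert: 688 °C = 961 K; 76 °C = 349 K.
Q = σA(T⁴ − T_s⁴). T⁴ − T_s⁴ = (961)⁴ − (349)⁴ = 8.53×10^11 − 1.48×10^10 = 8.38×10^11 K⁴.
Q = 5.67×10⁻⁸ × 9.71×10^-3 × 8.38×10^11 = 461 W.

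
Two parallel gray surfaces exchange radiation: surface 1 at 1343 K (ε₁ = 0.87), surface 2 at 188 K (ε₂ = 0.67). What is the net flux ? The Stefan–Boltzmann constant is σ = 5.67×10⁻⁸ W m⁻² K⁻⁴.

For two large parallel gray plates, q = σ(T₁⁴ − T₂⁴) / (1/ε₁ + 1/ε₂ − 1).
1/ε₁ + 1/ε₂ − 1 = 1/0.87 + 1/0.67 − 1 = 1.642.
T₁⁴ − T₂⁴ = 3.25×10^12 − 1.25×10^9 = 3.25×10^12 K⁴.
q = 5.67×10⁻⁸ × 3.25×10^12 / 1.642 = 1.12×10^5 W/m².

q ≈ 1.12×10^5 W/m²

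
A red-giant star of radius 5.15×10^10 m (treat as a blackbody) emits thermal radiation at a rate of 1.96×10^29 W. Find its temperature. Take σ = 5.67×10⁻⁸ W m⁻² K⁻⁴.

A = 4πr² = 4π × (5.15×10^10)² = 3.33×10^22 m².
From P = σAT⁴, T = (P / σA)^(1/4) = (1.96×10^29 / (5.67×10⁻⁸ × 3.33×10^22))^(1/4).
T = (1.04×10^14)^(1/4) = 3190 K.

T ≈ 3190 K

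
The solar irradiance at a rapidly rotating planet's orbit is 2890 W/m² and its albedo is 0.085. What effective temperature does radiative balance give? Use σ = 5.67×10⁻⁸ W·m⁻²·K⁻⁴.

T ≈ 329 K

Power absorbed = (1−a)S·πR²; power emitted = 4πR²σT⁴. Equating and cancelling πR²:
T = ((1−a)S / 4σ)^(1/4) = (2640 / (4 × 5.67×10⁻⁸))^(1/4) = (1.17×10^10)^(1/4).
T = 329 K.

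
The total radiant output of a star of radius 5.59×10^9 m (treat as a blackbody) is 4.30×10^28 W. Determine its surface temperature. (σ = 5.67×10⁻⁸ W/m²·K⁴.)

T ≈ 6630 K

A = 4πr² = 4π × (5.59×10^9)² = 3.93×10^20 m².
From P = σAT⁴, T = (P / σA)^(1/4) = (4.30×10^28 / (5.67×10⁻⁸ × 3.93×10^20))^(1/4).
T = (1.93×10^15)^(1/4) = 6630 K.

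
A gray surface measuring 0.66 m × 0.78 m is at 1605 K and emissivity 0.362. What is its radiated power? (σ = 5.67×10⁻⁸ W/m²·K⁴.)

A = 0.66 × 0.78 = 0.515 m².
Stefan–Boltzmann: P = εσAT⁴ = 0.362 × 5.67×10⁻⁸ × 0.515 × (1605)⁴ = 0.362 × 5.67×10⁻⁸ × 0.515 × 6.64×10^12.
P = 70100 W.

P ≈ 70100 W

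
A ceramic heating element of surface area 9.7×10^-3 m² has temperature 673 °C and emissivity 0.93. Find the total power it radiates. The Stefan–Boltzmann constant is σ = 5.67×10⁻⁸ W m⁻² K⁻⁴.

673 °C = 946 K.
Stefan–Boltzmann: P = εσAT⁴ = 0.93 × 5.67×10⁻⁸ × 9.70×10^-3 × (946)⁴ = 0.93 × 5.67×10⁻⁸ × 9.70×10^-3 × 8.01×10^11.
P = 410 W.

P ≈ 410 W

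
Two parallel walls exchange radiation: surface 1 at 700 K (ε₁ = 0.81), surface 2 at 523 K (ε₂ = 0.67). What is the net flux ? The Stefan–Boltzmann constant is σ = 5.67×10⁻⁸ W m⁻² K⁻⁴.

For two large parallel gray plates, q = σ(T₁⁴ − T₂⁴) / (1/ε₁ + 1/ε₂ − 1).
1/ε₁ + 1/ε₂ − 1 = 1/0.81 + 1/0.67 − 1 = 1.727.
T₁⁴ − T₂⁴ = 2.40×10^11 − 7.48×10^10 = 1.65×10^11 K⁴.
q = 5.67×10⁻⁸ × 1.65×10^11 / 1.727 = 5430 W/m².

q ≈ 5430 W/m²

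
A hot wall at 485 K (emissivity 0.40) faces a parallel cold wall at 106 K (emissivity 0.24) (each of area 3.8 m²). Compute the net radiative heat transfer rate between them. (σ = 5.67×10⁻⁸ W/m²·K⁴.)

Q ≈ 2100 W

For two large parallel gray plates, q = σ(T₁⁴ − T₂⁴) / (1/ε₁ + 1/ε₂ − 1).
1/ε₁ + 1/ε₂ − 1 = 1/0.40 + 1/0.24 − 1 = 5.667.
T₁⁴ − T₂⁴ = 5.53×10^10 − 1.26×10^8 = 5.52×10^10 K⁴.
q = 5.67×10⁻⁸ × 5.52×10^10 / 5.667 = 552 W/m².
Q = q·A = 552 × 3.8 = 2100 W.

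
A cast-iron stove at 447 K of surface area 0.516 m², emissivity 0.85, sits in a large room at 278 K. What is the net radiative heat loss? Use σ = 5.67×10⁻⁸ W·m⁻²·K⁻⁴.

Q = εσA(T⁴ − T_s⁴). T⁴ − T_s⁴ = (447)⁴ − (278)⁴ = 3.99×10^10 − 5.97×10^9 = 3.40×10^10 K⁴.
Q = 0.85 × 5.67×10⁻⁸ × 0.516 × 3.40×10^10 = 844 W.

Q ≈ 844 W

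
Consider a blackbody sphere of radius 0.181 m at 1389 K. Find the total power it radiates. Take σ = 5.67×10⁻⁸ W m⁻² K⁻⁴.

P ≈ 86900 W

A = 4πr² = 4π × (0.181)² = 0.412 m².
P = σAT⁴ = 5.67×10⁻⁸ × 0.412 × (1389)⁴ = 5.67×10⁻⁸ × 0.412 × 3.72×10^12.
P = 86900 W.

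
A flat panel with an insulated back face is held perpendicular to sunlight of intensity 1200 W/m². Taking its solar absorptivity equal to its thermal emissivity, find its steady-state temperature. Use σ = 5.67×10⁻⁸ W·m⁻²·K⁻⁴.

Absorbed flux αS = emitted flux εσT⁴ (one radiating face); with α = ε, T = (S/σ)^(1/4).
T = (1200 / 5.67×10⁻⁸)^(1/4) = (2.12×10^10)^(1/4).
T = 381 K.

T ≈ 381 K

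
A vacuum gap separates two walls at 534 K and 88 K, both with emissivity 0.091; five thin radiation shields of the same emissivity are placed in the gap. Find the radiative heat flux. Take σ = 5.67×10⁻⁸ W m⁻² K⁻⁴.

q ≈ 36.6 W/m²

Each of the 6 gaps contributes resistance (2/ε − 1) = 2/0.091 − 1 = 20.98; total = 125.9.
q = σ(T₁⁴ − T₂⁴) / 125.9 = 5.67×10⁻⁸ × 8.13×10^10 / 125.9 = 36.6 W/m².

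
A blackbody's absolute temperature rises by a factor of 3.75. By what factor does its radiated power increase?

factor ≈ 198

P ∝ T⁴, so the power scales as (3.75)⁴ = 198.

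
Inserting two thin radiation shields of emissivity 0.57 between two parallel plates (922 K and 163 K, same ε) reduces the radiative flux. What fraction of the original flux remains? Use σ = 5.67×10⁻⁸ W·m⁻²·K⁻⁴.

With N identical shields there are N+1 = 3 gaps in series, each with the same radiative resistance, so the flux falls to 1/(N+1) of its unshielded value.

ratio ≈ 0.333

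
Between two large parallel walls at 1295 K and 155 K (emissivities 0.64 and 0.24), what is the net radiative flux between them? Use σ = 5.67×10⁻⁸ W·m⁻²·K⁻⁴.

For two large parallel gray plates, q = σ(T₁⁴ − T₂⁴) / (1/ε₁ + 1/ε₂ − 1).
1/ε₁ + 1/ε₂ − 1 = 1/0.64 + 1/0.24 − 1 = 4.729.
T₁⁴ − T₂⁴ = 2.81×10^12 − 5.77×10^8 = 2.81×10^12 K⁴.
q = 5.67×10⁻⁸ × 2.81×10^12 / 4.729 = 33700 W/m².

q ≈ 33700 W/m²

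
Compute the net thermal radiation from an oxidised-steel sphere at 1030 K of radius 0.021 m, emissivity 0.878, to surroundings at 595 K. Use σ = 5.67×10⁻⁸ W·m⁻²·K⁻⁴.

A = 4πr² = 4π × (0.021)² = 5.54×10^-3 m².
Q = εσA(T⁴ − T_s⁴). T⁴ − T_s⁴ = (1030)⁴ − (595)⁴ = 1.13×10^12 − 1.25×10^11 = 1.00×10^12 K⁴.
Q = 0.878 × 5.67×10⁻⁸ × 5.54×10^-3 × 1.00×10^12 = 276 W.

Q ≈ 276 W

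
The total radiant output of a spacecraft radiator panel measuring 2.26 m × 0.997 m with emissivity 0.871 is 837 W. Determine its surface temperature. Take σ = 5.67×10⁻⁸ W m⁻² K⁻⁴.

T ≈ 294 K

A = 2.26 × 0.997 = 2.25 m².
From P = εσAT⁴, T = (P / εσA)^(1/4) = (837 / (0.871 × 5.67×10⁻⁸ × 2.25))^(1/4).
T = (7.52×10^9)^(1/4) = 294 K.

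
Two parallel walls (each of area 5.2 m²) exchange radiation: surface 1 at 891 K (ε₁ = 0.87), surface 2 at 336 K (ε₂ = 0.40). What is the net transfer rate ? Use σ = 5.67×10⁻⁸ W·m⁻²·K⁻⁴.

Q ≈ 68700 W

For two large parallel gray plates, q = σ(T₁⁴ − T₂⁴) / (1/ε₁ + 1/ε₂ − 1).
1/ε₁ + 1/ε₂ − 1 = 1/0.87 + 1/0.40 − 1 = 2.649.
T₁⁴ − T₂⁴ = 6.30×10^11 − 1.27×10^10 = 6.18×10^11 K⁴.
q = 5.67×10⁻⁸ × 6.18×10^11 / 2.649 = 13200 W/m².
Q = q·A = 13200 × 5.2 = 68700 W.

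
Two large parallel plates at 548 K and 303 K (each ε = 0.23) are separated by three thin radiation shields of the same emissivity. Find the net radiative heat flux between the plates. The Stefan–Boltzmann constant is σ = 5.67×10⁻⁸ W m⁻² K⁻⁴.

Each of the 4 gaps contributes resistance (2/ε − 1) = 2/0.23 − 1 = 7.696; total = 30.78.
q = σ(T₁⁴ − T₂⁴) / 30.78 = 5.67×10⁻⁸ × 8.18×10^10 / 30.78 = 151 W/m².

q ≈ 151 W/m²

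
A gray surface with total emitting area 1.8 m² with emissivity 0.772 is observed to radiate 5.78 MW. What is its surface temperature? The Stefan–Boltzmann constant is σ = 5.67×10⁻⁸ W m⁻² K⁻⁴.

T ≈ 2930 K

From P = εσAT⁴, T = (P / εσA)^(1/4) = (5.78×10^6 / (0.772 × 5.67×10⁻⁸ × 1.80))^(1/4).
T = (7.34×10^13)^(1/4) = 2930 K.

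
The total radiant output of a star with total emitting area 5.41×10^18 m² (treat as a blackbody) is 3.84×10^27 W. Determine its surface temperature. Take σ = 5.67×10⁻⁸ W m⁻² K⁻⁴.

T ≈ 10600 K

From P = σAT⁴, T = (P / σA)^(1/4) = (3.84×10^27 / (5.67×10⁻⁸ × 5.41×10^18))^(1/4).
T = (1.25×10^16)^(1/4) = 10600 K.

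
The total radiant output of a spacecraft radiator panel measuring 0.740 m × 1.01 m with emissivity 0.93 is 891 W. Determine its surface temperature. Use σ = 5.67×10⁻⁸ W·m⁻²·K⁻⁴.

T ≈ 388 K

A = 0.740 × 1.01 = 0.747 m².
From P = εσAT⁴, T = (P / εσA)^(1/4) = (891 / (0.93 × 5.67×10⁻⁸ × 0.747))^(1/4).
T = (2.26×10^10)^(1/4) = 388 K.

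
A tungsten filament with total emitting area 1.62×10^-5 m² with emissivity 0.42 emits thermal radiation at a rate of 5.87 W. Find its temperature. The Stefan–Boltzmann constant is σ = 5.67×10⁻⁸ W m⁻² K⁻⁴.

T ≈ 1980 K

From P = εσAT⁴, T = (P / εσA)^(1/4) = (5.87 / (0.42 × 5.67×10⁻⁸ × 1.62×10^-5))^(1/4).
T = (1.52×10^13)^(1/4) = 1980 K.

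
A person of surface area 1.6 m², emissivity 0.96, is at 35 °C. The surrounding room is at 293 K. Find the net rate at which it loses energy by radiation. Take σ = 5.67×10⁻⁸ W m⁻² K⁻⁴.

Convert: 35 °C = 308 K.
Q = εσA(T⁴ − T_s⁴). T⁴ − T_s⁴ = (308)⁴ − (293)⁴ = 9.00×10^9 − 7.37×10^9 = 1.63×10^9 K⁴.
Q = 0.96 × 5.67×10⁻⁸ × 1.60 × 1.63×10^9 = 142 W.

Q ≈ 142 W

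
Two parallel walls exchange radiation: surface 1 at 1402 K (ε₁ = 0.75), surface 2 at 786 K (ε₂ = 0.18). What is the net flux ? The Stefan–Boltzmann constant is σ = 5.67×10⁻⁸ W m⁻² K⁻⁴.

q ≈ 33500 W/m²

For two large parallel gray plates, q = σ(T₁⁴ − T₂⁴) / (1/ε₁ + 1/ε₂ − 1).
1/ε₁ + 1/ε₂ − 1 = 1/0.75 + 1/0.18 − 1 = 5.889.
T₁⁴ − T₂⁴ = 3.86×10^12 − 3.82×10^11 = 3.48×10^12 K⁴.
q = 5.67×10⁻⁸ × 3.48×10^12 / 5.889 = 33500 W/m².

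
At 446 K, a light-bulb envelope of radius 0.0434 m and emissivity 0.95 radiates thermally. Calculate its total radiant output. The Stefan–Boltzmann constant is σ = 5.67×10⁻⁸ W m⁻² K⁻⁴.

A = 4πr² = 4π × (0.0434)² = 0.0237 m².
Stefan–Boltzmann: P = εσAT⁴ = 0.95 × 5.67×10⁻⁸ × 0.0237 × (446)⁴ = 0.95 × 5.67×10⁻⁸ × 0.0237 × 3.96×10^10.
P = 50.4 W.

P ≈ 50.4 W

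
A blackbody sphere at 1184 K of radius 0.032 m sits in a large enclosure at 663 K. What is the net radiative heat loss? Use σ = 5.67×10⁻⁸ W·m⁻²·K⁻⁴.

A = 4πr² = 4π × (0.032)² = 0.0129 m².
Q = σA(T⁴ − T_s⁴). T⁴ − T_s⁴ = (1184)⁴ − (663)⁴ = 1.97×10^12 − 1.93×10^11 = 1.77×10^12 K⁴.
Q = 5.67×10⁻⁸ × 0.0129 × 1.77×10^12 = 1290 W.

Q ≈ 1290 W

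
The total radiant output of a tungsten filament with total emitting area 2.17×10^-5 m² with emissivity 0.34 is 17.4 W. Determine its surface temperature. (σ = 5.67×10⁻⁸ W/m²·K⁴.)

T ≈ 2540 K

From P = εσAT⁴, T = (P / εσA)^(1/4) = (17.4 / (0.34 × 5.67×10⁻⁸ × 2.17×10^-5))^(1/4).
T = (4.16×10^13)^(1/4) = 2540 K.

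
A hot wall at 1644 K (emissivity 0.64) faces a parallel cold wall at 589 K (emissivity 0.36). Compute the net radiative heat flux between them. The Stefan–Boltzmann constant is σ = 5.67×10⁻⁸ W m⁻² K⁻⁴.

q ≈ 1.22×10^5 W/m²

For two large parallel gray plates, q = σ(T₁⁴ − T₂⁴) / (1/ε₁ + 1/ε₂ − 1).
1/ε₁ + 1/ε₂ − 1 = 1/0.64 + 1/0.36 − 1 = 3.340.
T₁⁴ − T₂⁴ = 7.30×10^12 − 1.20×10^11 = 7.18×10^12 K⁴.
q = 5.67×10⁻⁸ × 7.18×10^12 / 3.340 = 1.22×10^5 W/m².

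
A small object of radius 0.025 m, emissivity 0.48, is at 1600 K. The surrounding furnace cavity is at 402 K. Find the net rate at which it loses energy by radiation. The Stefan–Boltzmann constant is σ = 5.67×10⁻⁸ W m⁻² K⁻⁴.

Q ≈ 1400 W

A = 4πr² = 4π × (0.025)² = 7.85×10^-3 m².
Q = εσA(T⁴ − T_s⁴). T⁴ − T_s⁴ = (1600)⁴ − (402)⁴ = 6.55×10^12 − 2.61×10^10 = 6.53×10^12 K⁴.
Q = 0.48 × 5.67×10⁻⁸ × 7.85×10^-3 × 6.53×10^12 = 1400 W.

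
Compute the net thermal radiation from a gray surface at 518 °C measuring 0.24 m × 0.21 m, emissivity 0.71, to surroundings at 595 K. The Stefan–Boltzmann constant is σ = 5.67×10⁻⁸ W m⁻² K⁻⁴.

Q ≈ 540 W

A = 0.24 × 0.21 = 0.0504 m².
Convert: 518 °C = 791 K.
Q = εσA(T⁴ − T_s⁴). T⁴ − T_s⁴ = (791)⁴ − (595)⁴ = 3.91×10^11 − 1.25×10^11 = 2.66×10^11 K⁴.
Q = 0.71 × 5.67×10⁻⁸ × 0.0504 × 2.66×10^11 = 540 W.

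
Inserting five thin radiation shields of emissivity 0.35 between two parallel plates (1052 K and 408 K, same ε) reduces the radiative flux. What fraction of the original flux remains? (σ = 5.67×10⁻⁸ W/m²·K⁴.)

ratio ≈ 0.167

With N identical shields there are N+1 = 6 gaps in series, each with the same radiative resistance, so the flux falls to 1/(N+1) of its unshielded value.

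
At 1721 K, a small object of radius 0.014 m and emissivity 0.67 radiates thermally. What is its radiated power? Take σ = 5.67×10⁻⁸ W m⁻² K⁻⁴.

P ≈ 821 W

A = 4πr² = 4π × (0.014)² = 2.46×10^-3 m².
Stefan–Boltzmann: P = εσAT⁴ = 0.67 × 5.67×10⁻⁸ × 2.46×10^-3 × (1721)⁴ = 0.67 × 5.67×10⁻⁸ × 2.46×10^-3 × 8.77×10^12.
P = 821 W.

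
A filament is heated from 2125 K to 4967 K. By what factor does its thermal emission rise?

P ∝ T⁴, so the ratio is (4967/2125)⁴ = (2.337)⁴ = 29.8.

ratio ≈ 29.8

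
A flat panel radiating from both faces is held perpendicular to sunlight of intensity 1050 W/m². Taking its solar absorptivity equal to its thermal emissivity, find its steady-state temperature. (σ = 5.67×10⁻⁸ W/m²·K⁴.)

T ≈ 310 K

Absorbed flux αS = emitted flux 2εσT⁴ per unit area; with α = ε this gives T = (S/2σ)^(1/4).
T = (1050 / (2 × 5.67×10⁻⁸))^(1/4) = (9.26×10^9)^(1/4).
T = 310 K.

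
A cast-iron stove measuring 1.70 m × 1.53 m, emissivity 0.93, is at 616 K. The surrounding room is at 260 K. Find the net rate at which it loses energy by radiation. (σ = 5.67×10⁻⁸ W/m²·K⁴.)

Q ≈ 19100 W

A = 1.70 × 1.53 = 2.60 m².
Q = εσA(T⁴ − T_s⁴). T⁴ − T_s⁴ = (616)⁴ − (260)⁴ = 1.44×10^11 − 4.57×10^9 = 1.39×10^11 K⁴.
Q = 0.93 × 5.67×10⁻⁸ × 2.60 × 1.39×10^11 = 19100 W.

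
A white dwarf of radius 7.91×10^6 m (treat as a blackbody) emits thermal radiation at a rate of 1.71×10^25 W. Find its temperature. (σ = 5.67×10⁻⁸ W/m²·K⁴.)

T ≈ 24900 K

A = 4πr² = 4π × (7.91×10^6)² = 7.86×10^14 m².
From P = σAT⁴, T = (P / σA)^(1/4) = (1.71×10^25 / (5.67×10⁻⁸ × 7.86×10^14))^(1/4).
T = (3.84×10^17)^(1/4) = 24900 K.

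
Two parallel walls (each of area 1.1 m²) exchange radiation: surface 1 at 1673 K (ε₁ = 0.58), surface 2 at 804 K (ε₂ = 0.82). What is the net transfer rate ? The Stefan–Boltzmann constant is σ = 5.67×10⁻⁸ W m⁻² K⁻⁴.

For two large parallel gray plates, q = σ(T₁⁴ − T₂⁴) / (1/ε₁ + 1/ε₂ − 1).
1/ε₁ + 1/ε₂ − 1 = 1/0.58 + 1/0.82 − 1 = 1.944.
T₁⁴ − T₂⁴ = 7.83×10^12 − 4.18×10^11 = 7.42×10^12 K⁴.
q = 5.67×10⁻⁸ × 7.42×10^12 / 1.944 = 2.16×10^5 W/m².
Q = q·A = 2.16×10^5 × 1.1 = 2.38×10^5 W.

Q ≈ 2.38×10^5 W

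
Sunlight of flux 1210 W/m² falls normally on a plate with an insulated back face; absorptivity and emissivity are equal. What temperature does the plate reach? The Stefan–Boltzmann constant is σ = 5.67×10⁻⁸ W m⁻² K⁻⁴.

T ≈ 382 K

Absorbed flux αS = emitted flux εσT⁴ (one radiating face); with α = ε, T = (S/σ)^(1/4).
T = (1210 / 5.67×10⁻⁸)^(1/4) = (2.13×10^10)^(1/4).
T = 382 K.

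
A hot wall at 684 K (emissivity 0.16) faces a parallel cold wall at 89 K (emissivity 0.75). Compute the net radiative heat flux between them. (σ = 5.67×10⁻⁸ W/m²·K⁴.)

q ≈ 1880 W/m²

For two large parallel gray plates, q = σ(T₁⁴ − T₂⁴) / (1/ε₁ + 1/ε₂ − 1).
1/ε₁ + 1/ε₂ − 1 = 1/0.16 + 1/0.75 − 1 = 6.583.
T₁⁴ − T₂⁴ = 2.19×10^11 − 6.27×10^7 = 2.19×10^11 K⁴.
q = 5.67×10⁻⁸ × 2.19×10^11 / 6.583 = 1880 W/m².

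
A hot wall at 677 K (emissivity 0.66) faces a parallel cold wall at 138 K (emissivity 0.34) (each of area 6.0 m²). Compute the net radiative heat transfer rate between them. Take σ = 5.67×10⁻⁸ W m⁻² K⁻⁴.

For two large parallel gray plates, q = σ(T₁⁴ − T₂⁴) / (1/ε₁ + 1/ε₂ − 1).
1/ε₁ + 1/ε₂ − 1 = 1/0.66 + 1/0.34 − 1 = 3.456.
T₁⁴ − T₂⁴ = 2.10×10^11 − 3.63×10^8 = 2.10×10^11 K⁴.
q = 5.67×10⁻⁸ × 2.10×10^11 / 3.456 = 3440 W/m².
Q = q·A = 3440 × 6.0 = 20600 W.

Q ≈ 20600 W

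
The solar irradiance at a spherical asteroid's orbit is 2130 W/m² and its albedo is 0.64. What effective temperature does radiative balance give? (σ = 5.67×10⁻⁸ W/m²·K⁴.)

Power absorbed = (1−a)S·πR²; power emitted = 4πR²σT⁴. Equating and cancelling πR²:
T = ((1−a)S / 4σ)^(1/4) = (767 / (4 × 5.67×10⁻⁸))^(1/4) = (3.38×10^9)^(1/4).
T = 241 K.

T ≈ 241 K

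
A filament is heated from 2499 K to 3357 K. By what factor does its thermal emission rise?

ratio ≈ 3.26

P ∝ T⁴, so the ratio is (3357/2499)⁴ = (1.343)⁴ = 3.26.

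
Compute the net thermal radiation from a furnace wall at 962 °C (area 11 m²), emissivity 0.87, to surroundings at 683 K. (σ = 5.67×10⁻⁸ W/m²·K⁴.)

Q ≈ 1.14×10^6 W

Convert: 962 °C = 1235 K.
Q = εσA(T⁴ − T_s⁴). T⁴ − T_s⁴ = (1235)⁴ − (683)⁴ = 2.33×10^12 − 2.18×10^11 = 2.11×10^12 K⁴.
Q = 0.87 × 5.67×10⁻⁸ × 11.0 × 2.11×10^12 = 1.14×10^6 W.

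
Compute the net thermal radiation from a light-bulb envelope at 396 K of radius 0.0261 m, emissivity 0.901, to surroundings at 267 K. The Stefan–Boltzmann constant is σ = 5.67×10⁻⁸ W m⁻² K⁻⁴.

Q ≈ 8.53 W

A = 4πr² = 4π × (0.0261)² = 8.56×10^-3 m².
Q = εσA(T⁴ − T_s⁴). T⁴ − T_s⁴ = (396)⁴ − (267)⁴ = 2.46×10^10 − 5.08×10^9 = 1.95×10^10 K⁴.
Q = 0.901 × 5.67×10⁻⁸ × 8.56×10^-3 × 1.95×10^10 = 8.53 W.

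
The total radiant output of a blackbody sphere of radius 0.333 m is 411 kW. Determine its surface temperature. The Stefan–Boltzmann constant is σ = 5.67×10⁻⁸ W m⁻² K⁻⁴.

A = 4πr² = 4π × (0.333)² = 1.39 m².
From P = σAT⁴, T = (P / σA)^(1/4) = (4.11×10^5 / (5.67×10⁻⁸ × 1.39))^(1/4).
T = (5.20×10^12)^(1/4) = 1510 K.

T ≈ 1510 K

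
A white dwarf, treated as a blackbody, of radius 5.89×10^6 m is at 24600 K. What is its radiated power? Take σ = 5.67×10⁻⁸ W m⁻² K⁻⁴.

P ≈ 9.05×10^24 W

A = 4πr² = 4π × (5.89×10^6)² = 4.36×10^14 m².
P = σAT⁴ = 5.67×10⁻⁸ × 4.36×10^14 × (24600)⁴ = 5.67×10⁻⁸ × 4.36×10^14 × 3.66×10^17.
P = 9.05×10^24 W.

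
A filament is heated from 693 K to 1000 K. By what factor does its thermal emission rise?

P ∝ T⁴, so the ratio is (1000/693)⁴ = (1.443)⁴ = 4.34.

ratio ≈ 4.34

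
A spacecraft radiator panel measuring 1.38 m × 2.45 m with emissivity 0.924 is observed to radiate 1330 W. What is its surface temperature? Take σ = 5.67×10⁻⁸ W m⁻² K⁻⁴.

A = 1.38 × 2.45 = 3.38 m².
From P = εσAT⁴, T = (P / εσA)^(1/4) = (1330 / (0.924 × 5.67×10⁻⁸ × 3.38))^(1/4).
T = (7.51×10^9)^(1/4) = 294 K.

T ≈ 294 K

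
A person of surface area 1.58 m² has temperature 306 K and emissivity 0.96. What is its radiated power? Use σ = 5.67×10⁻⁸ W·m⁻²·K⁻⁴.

P ≈ 754 W

Stefan–Boltzmann: P = εσAT⁴ = 0.96 × 5.67×10⁻⁸ × 1.58 × (306)⁴ = 0.96 × 5.67×10⁻⁸ × 1.58 × 8.77×10^9.
P = 754 W.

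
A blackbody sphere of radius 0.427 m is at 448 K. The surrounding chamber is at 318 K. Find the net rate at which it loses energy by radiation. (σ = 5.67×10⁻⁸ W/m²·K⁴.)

A = 4πr² = 4π × (0.427)² = 2.29 m².
Q = σA(T⁴ − T_s⁴). T⁴ − T_s⁴ = (448)⁴ − (318)⁴ = 4.03×10^10 − 1.02×10^10 = 3.01×10^10 K⁴.
Q = 5.67×10⁻⁸ × 2.29 × 3.01×10^10 = 3900 W.

Q ≈ 3900 W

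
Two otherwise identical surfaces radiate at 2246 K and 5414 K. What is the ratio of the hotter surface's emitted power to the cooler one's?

P ∝ T⁴, so the ratio is (5414/2246)⁴ = (2.411)⁴ = 33.8.

ratio ≈ 33.8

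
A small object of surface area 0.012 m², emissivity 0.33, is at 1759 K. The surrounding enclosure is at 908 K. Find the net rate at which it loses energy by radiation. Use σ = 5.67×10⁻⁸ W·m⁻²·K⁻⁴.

Q ≈ 2000 W

Q = εσA(T⁴ − T_s⁴). T⁴ − T_s⁴ = (1759)⁴ − (908)⁴ = 9.57×10^12 − 6.80×10^11 = 8.89×10^12 K⁴.
Q = 0.33 × 5.67×10⁻⁸ × 0.0120 × 8.89×10^12 = 2000 W.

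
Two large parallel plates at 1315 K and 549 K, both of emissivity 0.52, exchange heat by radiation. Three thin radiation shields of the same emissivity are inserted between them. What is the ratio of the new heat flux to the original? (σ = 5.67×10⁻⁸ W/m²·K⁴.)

ratio ≈ 0.250

With N identical shields there are N+1 = 4 gaps in series, each with the same radiative resistance, so the flux falls to 1/(N+1) of its unshielded value.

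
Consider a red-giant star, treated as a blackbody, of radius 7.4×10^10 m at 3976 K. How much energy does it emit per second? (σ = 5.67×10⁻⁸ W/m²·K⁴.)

A = 4πr² = 4π × (7.4×10^10)² = 6.88×10^22 m².
P = σAT⁴ = 5.67×10⁻⁸ × 6.88×10^22 × (3976)⁴ = 5.67×10⁻⁸ × 6.88×10^22 × 2.50×10^14.
P = 9.75×10^29 W.

P ≈ 9.75×10^29 W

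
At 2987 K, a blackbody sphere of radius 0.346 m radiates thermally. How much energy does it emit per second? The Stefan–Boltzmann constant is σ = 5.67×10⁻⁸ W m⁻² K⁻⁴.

A = 4πr² = 4π × (0.346)² = 1.50 m².
P = σAT⁴ = 5.67×10⁻⁸ × 1.50 × (2987)⁴ = 5.67×10⁻⁸ × 1.50 × 7.96×10^13.
P = 6.79×10^6 W.

P ≈ 6.79×10^6 W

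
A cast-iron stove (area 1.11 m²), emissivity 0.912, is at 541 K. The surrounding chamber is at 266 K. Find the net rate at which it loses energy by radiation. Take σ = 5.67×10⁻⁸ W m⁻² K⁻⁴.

Q = εσA(T⁴ − T_s⁴). T⁴ − T_s⁴ = (541)⁴ − (266)⁴ = 8.57×10^10 − 5.01×10^9 = 8.07×10^10 K⁴.
Q = 0.912 × 5.67×10⁻⁸ × 1.11 × 8.07×10^10 = 4630 W.

Q ≈ 4630 W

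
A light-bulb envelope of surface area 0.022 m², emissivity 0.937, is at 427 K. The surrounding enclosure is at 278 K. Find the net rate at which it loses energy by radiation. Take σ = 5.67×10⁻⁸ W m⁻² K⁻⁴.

Q ≈ 31.9 W

Q = εσA(T⁴ − T_s⁴). T⁴ − T_s⁴ = (427)⁴ − (278)⁴ = 3.32×10^10 − 5.97×10^9 = 2.73×10^10 K⁴.
Q = 0.937 × 5.67×10⁻⁸ × 0.0220 × 2.73×10^10 = 31.9 W.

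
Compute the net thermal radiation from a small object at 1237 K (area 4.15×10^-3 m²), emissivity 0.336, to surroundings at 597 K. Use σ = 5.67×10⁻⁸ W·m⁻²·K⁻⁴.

Q ≈ 175 W

Q = εσA(T⁴ − T_s⁴). T⁴ − T_s⁴ = (1237)⁴ − (597)⁴ = 2.34×10^12 − 1.27×10^11 = 2.21×10^12 K⁴.
Q = 0.336 × 5.67×10⁻⁸ × 4.15×10^-3 × 2.21×10^12 = 175 W.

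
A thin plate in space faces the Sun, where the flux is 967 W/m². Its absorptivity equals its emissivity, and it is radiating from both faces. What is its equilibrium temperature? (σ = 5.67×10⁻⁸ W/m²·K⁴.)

Absorbed flux αS = emitted flux 2εσT⁴ per unit area; with α = ε this gives T = (S/2σ)^(1/4).
T = (967 / (2 × 5.67×10⁻⁸))^(1/4) = (8.53×10^9)^(1/4).
T = 304 K.

T ≈ 304 K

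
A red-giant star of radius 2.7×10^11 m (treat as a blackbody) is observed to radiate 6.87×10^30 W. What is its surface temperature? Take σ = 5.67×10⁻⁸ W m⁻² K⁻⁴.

A = 4πr² = 4π × (2.7×10^11)² = 9.16×10^23 m².
From P = σAT⁴, T = (P / σA)^(1/4) = (6.87×10^30 / (5.67×10⁻⁸ × 9.16×10^23))^(1/4).
T = (1.32×10^14)^(1/4) = 3390 K.

T ≈ 3390 K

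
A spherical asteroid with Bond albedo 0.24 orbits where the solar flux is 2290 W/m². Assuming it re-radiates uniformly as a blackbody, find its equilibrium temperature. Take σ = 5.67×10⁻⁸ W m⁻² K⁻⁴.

Power absorbed = (1−a)S·πR²; power emitted = 4πR²σT⁴. Equating and cancelling πR²:
T = ((1−a)S / 4σ)^(1/4) = (1740 / (4 × 5.67×10⁻⁸))^(1/4) = (7.67×10^9)^(1/4).
T = 296 K.

T ≈ 296 K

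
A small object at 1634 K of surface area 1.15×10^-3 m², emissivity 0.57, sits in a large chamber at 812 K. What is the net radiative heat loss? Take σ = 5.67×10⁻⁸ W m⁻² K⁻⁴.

Q = εσA(T⁴ − T_s⁴). T⁴ − T_s⁴ = (1634)⁴ − (812)⁴ = 7.13×10^12 − 4.35×10^11 = 6.69×10^12 K⁴.
Q = 0.57 × 5.67×10⁻⁸ × 1.15×10^-3 × 6.69×10^12 = 249 W.

Q ≈ 249 W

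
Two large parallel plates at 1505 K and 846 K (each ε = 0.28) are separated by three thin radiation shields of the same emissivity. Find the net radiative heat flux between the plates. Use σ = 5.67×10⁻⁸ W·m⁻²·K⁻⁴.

q ≈ 10700 W/m²

Each of the 4 gaps contributes resistance (2/ε − 1) = 2/0.28 − 1 = 6.143; total = 24.57.
q = σ(T₁⁴ − T₂⁴) / 24.57 = 5.67×10⁻⁸ × 4.62×10^12 / 24.57 = 10700 W/m².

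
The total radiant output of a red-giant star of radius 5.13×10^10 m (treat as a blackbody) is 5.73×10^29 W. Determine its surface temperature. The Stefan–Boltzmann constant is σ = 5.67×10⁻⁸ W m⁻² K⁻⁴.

A = 4πr² = 4π × (5.13×10^10)² = 3.31×10^22 m².
From P = σAT⁴, T = (P / σA)^(1/4) = (5.73×10^29 / (5.67×10⁻⁸ × 3.31×10^22))^(1/4).
T = (3.06×10^14)^(1/4) = 4180 K.

T ≈ 4180 K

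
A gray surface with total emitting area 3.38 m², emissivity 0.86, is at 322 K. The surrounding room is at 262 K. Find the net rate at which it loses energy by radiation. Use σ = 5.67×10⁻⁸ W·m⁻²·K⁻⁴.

Q ≈ 995 W

Q = εσA(T⁴ − T_s⁴). T⁴ − T_s⁴ = (322)⁴ − (262)⁴ = 1.08×10^10 − 4.71×10^9 = 6.04×10^9 K⁴.
Q = 0.86 × 5.67×10⁻⁸ × 3.38 × 6.04×10^9 = 995 W.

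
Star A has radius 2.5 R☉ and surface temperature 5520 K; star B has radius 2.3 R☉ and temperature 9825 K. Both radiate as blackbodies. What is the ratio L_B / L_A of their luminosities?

L = 4πR²σT⁴ ∝ R²T⁴, so L_B/L_A = (2.3/2.5)² × (9825/5520)⁴ = 0.846 × 10.0 = 8.49.

L_B/L_A ≈ 8.49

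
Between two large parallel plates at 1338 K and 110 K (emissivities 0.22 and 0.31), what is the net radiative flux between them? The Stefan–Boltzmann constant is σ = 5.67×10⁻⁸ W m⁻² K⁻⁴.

q ≈ 26800 W/m²

For two large parallel gray plates, q = σ(T₁⁴ − T₂⁴) / (1/ε₁ + 1/ε₂ − 1).
1/ε₁ + 1/ε₂ − 1 = 1/0.22 + 1/0.31 − 1 = 6.771.
T₁⁴ − T₂⁴ = 3.20×10^12 − 1.46×10^8 = 3.20×10^12 K⁴.
q = 5.67×10⁻⁸ × 3.20×10^12 / 6.771 = 26800 W/m².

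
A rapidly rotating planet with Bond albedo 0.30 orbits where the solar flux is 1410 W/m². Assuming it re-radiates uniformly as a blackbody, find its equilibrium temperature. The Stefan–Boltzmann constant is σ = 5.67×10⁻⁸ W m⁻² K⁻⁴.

Power absorbed = (1−a)S·πR²; power emitted = 4πR²σT⁴. Equating and cancelling πR²:
T = ((1−a)S / 4σ)^(1/4) = (987 / (4 × 5.67×10⁻⁸))^(1/4) = (4.35×10^9)^(1/4).
T = 257 K.

T ≈ 257 K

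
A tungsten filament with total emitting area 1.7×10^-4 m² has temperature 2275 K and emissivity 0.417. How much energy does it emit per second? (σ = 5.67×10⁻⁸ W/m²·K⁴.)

P ≈ 108 W

P = εσAT⁴ = 0.417 × 5.67×10⁻⁸ × 1.70×10^-4 × (2275)⁴ = 0.417 × 5.67×10⁻⁸ × 1.70×10^-4 × 2.68×10^13.
P = 108 W.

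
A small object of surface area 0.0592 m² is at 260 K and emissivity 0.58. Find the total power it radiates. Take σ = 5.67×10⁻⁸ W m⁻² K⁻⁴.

P ≈ 8.90 W

Stefan–Boltzmann: P = εσAT⁴ = 0.58 × 5.67×10⁻⁸ × 0.0592 × (260)⁴ = 0.58 × 5.67×10⁻⁸ × 0.0592 × 4.57×10^9.
P = 8.90 W.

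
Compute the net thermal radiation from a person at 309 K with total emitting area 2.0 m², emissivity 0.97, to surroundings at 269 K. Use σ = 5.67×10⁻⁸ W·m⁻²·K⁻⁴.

Q ≈ 427 W

Q = εσA(T⁴ − T_s⁴). T⁴ − T_s⁴ = (309)⁴ − (269)⁴ = 9.12×10^9 − 5.24×10^9 = 3.88×10^9 K⁴.
Q = 0.97 × 5.67×10⁻⁸ × 2.00 × 3.88×10^9 = 427 W.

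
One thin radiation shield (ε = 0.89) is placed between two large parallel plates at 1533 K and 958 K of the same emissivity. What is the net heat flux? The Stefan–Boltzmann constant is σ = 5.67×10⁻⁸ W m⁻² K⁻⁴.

Each of the 2 gaps contributes resistance (2/ε − 1) = 2/0.89 − 1 = 1.247; total = 2.494.
q = σ(T₁⁴ − T₂⁴) / 2.494 = 5.67×10⁻⁸ × 4.68×10^12 / 2.494 = 1.06×10^5 W/m².

q ≈ 1.06×10^5 W/m²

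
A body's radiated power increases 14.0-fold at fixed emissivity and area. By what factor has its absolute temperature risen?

P ∝ T⁴ ⇒ T ∝ P^(1/4), so T scales by (14.0)^(1/4) = 1.93.

factor ≈ 1.93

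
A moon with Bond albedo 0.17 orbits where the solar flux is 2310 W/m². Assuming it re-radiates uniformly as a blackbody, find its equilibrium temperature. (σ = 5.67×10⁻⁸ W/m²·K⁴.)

T ≈ 303 K

Power absorbed = (1−a)S·πR²; power emitted = 4πR²σT⁴. Equating and cancelling πR²:
T = ((1−a)S / 4σ)^(1/4) = (1920 / (4 × 5.67×10⁻⁸))^(1/4) = (8.45×10^9)^(1/4).
T = 303 K.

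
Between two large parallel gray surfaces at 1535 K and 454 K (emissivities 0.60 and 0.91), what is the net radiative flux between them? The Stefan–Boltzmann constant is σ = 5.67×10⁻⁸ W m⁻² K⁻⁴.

q ≈ 1.77×10^5 W/m²

For two large parallel gray plates, q = σ(T₁⁴ − T₂⁴) / (1/ε₁ + 1/ε₂ − 1).
1/ε₁ + 1/ε₂ − 1 = 1/0.60 + 1/0.91 − 1 = 1.766.
T₁⁴ − T₂⁴ = 5.55×10^12 − 4.25×10^10 = 5.51×10^12 K⁴.
q = 5.67×10⁻⁸ × 5.51×10^12 / 1.766 = 1.77×10^5 W/m².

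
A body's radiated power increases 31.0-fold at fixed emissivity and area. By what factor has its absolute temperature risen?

P ∝ T⁴ ⇒ T ∝ P^(1/4), so T scales by (31.0)^(1/4) = 2.36.

factor ≈ 2.36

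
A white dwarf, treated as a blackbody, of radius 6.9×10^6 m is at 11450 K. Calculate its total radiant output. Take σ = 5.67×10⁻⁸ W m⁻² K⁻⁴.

P ≈ 5.83×10^23 W

A = 4πr² = 4π × (6.9×10^6)² = 5.98×10^14 m².
P = σAT⁴ = 5.67×10⁻⁸ × 5.98×10^14 × (11450)⁴ = 5.67×10⁻⁸ × 5.98×10^14 × 1.72×10^16.
P = 5.83×10^23 W.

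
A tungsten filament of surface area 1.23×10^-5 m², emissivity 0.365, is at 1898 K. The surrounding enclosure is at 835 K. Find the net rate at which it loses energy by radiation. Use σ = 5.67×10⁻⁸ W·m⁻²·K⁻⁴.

Q ≈ 3.18 W

Q = εσA(T⁴ − T_s⁴). T⁴ − T_s⁴ = (1898)⁴ − (835)⁴ = 1.30×10^13 − 4.86×10^11 = 1.25×10^13 K⁴.
Q = 0.365 × 5.67×10⁻⁸ × 1.23×10^-5 × 1.25×10^13 = 3.18 W.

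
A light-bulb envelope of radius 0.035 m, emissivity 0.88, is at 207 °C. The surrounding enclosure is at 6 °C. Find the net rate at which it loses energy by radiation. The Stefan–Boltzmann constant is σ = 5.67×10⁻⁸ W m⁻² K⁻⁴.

A = 4πr² = 4π × (0.035)² = 0.0154 m².
Convert: 207 °C = 480 K; 6 °C = 279 K.
Q = εσA(T⁴ − T_s⁴). T⁴ − T_s⁴ = (480)⁴ − (279)⁴ = 5.31×10^10 − 6.06×10^9 = 4.70×10^10 K⁴.
Q = 0.88 × 5.67×10⁻⁸ × 0.0154 × 4.70×10^10 = 36.1 W.

Q ≈ 36.1 W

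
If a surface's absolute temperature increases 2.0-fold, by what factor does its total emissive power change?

P ∝ T⁴, so the power scales as (2.0)⁴ = 16.0.

factor ≈ 16.0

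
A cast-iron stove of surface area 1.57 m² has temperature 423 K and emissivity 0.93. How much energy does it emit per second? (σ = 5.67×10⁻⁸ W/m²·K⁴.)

P ≈ 2650 W

Stefan–Boltzmann: P = εσAT⁴ = 0.93 × 5.67×10⁻⁸ × 1.57 × (423)⁴ = 0.93 × 5.67×10⁻⁸ × 1.57 × 3.20×10^10.
P = 2650 W.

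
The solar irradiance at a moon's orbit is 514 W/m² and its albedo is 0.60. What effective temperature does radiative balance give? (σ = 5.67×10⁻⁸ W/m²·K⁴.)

T ≈ 174 K

Power absorbed = (1−a)S·πR²; power emitted = 4πR²σT⁴. Equating and cancelling πR²:
T = ((1−a)S / 4σ)^(1/4) = (206 / (4 × 5.67×10⁻⁸))^(1/4) = (9.07×10^8)^(1/4).
T = 174 K.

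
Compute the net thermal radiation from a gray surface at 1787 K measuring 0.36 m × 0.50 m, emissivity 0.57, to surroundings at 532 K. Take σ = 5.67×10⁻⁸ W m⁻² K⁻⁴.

Q ≈ 58900 W

A = 0.36 × 0.50 = 0.180 m².
Q = εσA(T⁴ − T_s⁴). T⁴ − T_s⁴ = (1787)⁴ − (532)⁴ = 1.02×10^13 − 8.01×10^10 = 1.01×10^13 K⁴.
Q = 0.57 × 5.67×10⁻⁸ × 0.180 × 1.01×10^13 = 58900 W.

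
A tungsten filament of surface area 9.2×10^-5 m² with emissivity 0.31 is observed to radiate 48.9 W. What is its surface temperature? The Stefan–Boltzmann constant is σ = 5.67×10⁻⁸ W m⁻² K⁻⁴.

T ≈ 2350 K

From P = εσAT⁴, T = (P / εσA)^(1/4) = (48.9 / (0.31 × 5.67×10⁻⁸ × 9.20×10^-5))^(1/4).
T = (3.02×10^13)^(1/4) = 2350 K.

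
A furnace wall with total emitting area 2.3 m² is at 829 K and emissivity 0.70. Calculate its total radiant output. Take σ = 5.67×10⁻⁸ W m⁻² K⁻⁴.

P ≈ 43100 W

Stefan–Boltzmann: P = εσAT⁴ = 0.70 × 5.67×10⁻⁸ × 2.30 × (829)⁴ = 0.70 × 5.67×10⁻⁸ × 2.30 × 4.72×10^11.
P = 43100 W.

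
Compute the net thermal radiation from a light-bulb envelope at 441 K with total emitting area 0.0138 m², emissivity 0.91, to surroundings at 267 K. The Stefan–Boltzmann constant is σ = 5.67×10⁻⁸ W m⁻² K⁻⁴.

Q ≈ 23.3 W

Q = εσA(T⁴ − T_s⁴). T⁴ − T_s⁴ = (441)⁴ − (267)⁴ = 3.78×10^10 − 5.08×10^9 = 3.27×10^10 K⁴.
Q = 0.91 × 5.67×10⁻⁸ × 0.0138 × 3.27×10^10 = 23.3 W.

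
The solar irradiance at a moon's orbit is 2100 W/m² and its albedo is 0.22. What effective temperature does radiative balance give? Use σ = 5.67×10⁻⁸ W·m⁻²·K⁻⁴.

Power absorbed = (1−a)S·πR²; power emitted = 4πR²σT⁴. Equating and cancelling πR²:
T = ((1−a)S / 4σ)^(1/4) = (1640 / (4 × 5.67×10⁻⁸))^(1/4) = (7.22×10^9)^(1/4).
T = 292 K.

T ≈ 292 K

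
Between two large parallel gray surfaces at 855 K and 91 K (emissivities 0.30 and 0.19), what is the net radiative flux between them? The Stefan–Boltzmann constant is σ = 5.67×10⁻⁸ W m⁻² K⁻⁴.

q ≈ 3990 W/m²

For two large parallel gray plates, q = σ(T₁⁴ − T₂⁴) / (1/ε₁ + 1/ε₂ − 1).
1/ε₁ + 1/ε₂ − 1 = 1/0.30 + 1/0.19 − 1 = 7.596.
T₁⁴ − T₂⁴ = 5.34×10^11 − 6.86×10^7 = 5.34×10^11 K⁴.
q = 5.67×10⁻⁸ × 5.34×10^11 / 7.596 = 3990 W/m².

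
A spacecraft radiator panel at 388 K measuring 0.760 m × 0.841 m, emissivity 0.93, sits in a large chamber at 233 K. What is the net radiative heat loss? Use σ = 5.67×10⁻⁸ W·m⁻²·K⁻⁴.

Q ≈ 665 W

A = 0.760 × 0.841 = 0.639 m².
Q = εσA(T⁴ − T_s⁴). T⁴ − T_s⁴ = (388)⁴ − (233)⁴ = 2.27×10^10 − 2.95×10^9 = 1.97×10^10 K⁴.
Q = 0.93 × 5.67×10⁻⁸ × 0.639 × 1.97×10^10 = 665 W.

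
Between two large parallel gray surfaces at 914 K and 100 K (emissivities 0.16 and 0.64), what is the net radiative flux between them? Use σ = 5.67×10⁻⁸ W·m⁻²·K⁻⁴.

For two large parallel gray plates, q = σ(T₁⁴ − T₂⁴) / (1/ε₁ + 1/ε₂ − 1).
1/ε₁ + 1/ε₂ − 1 = 1/0.16 + 1/0.64 − 1 = 6.812.
T₁⁴ − T₂⁴ = 6.98×10^11 − 1.00×10^8 = 6.98×10^11 K⁴.
q = 5.67×10⁻⁸ × 6.98×10^11 / 6.812 = 5810 W/m².

q ≈ 5810 W/m²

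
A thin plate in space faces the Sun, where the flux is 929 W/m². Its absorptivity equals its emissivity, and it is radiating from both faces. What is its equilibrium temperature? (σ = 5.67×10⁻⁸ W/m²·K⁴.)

T ≈ 301 K

Absorbed flux αS = emitted flux 2εσT⁴ per unit area; with α = ε this gives T = (S/2σ)^(1/4).
T = (929 / (2 × 5.67×10⁻⁸))^(1/4) = (8.19×10^9)^(1/4).
T = 301 K.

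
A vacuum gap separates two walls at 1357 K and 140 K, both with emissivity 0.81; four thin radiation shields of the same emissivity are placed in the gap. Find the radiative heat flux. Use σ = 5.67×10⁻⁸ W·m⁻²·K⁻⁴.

Each of the 5 gaps contributes resistance (2/ε − 1) = 2/0.81 − 1 = 1.469; total = 7.346.
q = σ(T₁⁴ − T₂⁴) / 7.346 = 5.67×10⁻⁸ × 3.39×10^12 / 7.346 = 26200 W/m².

q ≈ 26200 W/m²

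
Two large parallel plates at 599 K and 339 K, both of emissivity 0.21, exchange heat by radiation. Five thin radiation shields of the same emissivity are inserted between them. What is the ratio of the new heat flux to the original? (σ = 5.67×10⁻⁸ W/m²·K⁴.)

ratio ≈ 0.167

With N identical shields there are N+1 = 6 gaps in series, each with the same radiative resistance, so the flux falls to 1/(N+1) of its unshielded value.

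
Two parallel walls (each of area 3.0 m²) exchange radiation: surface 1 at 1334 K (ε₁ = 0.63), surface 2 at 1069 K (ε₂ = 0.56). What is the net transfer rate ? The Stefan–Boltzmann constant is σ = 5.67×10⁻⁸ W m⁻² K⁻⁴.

For two large parallel gray plates, q = σ(T₁⁴ − T₂⁴) / (1/ε₁ + 1/ε₂ − 1).
1/ε₁ + 1/ε₂ − 1 = 1/0.63 + 1/0.56 − 1 = 2.373.
T₁⁴ − T₂⁴ = 3.17×10^12 − 1.31×10^12 = 1.86×10^12 K⁴.
q = 5.67×10⁻⁸ × 1.86×10^12 / 2.373 = 44500 W/m².
Q = q·A = 44500 × 3.0 = 1.33×10^5 W.

Q ≈ 1.33×10^5 W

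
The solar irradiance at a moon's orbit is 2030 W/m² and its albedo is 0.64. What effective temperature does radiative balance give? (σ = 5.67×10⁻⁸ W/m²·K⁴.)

T ≈ 238 K

Power absorbed = (1−a)S·πR²; power emitted = 4πR²σT⁴. Equating and cancelling πR²:
T = ((1−a)S / 4σ)^(1/4) = (731 / (4 × 5.67×10⁻⁸))^(1/4) = (3.22×10^9)^(1/4).
T = 238 K.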